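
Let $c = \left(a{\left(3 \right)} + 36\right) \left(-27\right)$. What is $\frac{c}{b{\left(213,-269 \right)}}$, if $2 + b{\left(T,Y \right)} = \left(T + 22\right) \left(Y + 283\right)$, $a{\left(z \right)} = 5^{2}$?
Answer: $- \frac{549}{1096} \approx -0.50091$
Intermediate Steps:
$a{\left(z \right)} = 25$
$c = -1647$ ($c = \left(25 + 36\right) \left(-27\right) = 61 \left(-27\right) = -1647$)
$b{\left(T,Y \right)} = -2 + \left(22 + T\right) \left(283 + Y\right)$ ($b{\left(T,Y \right)} = -2 + \left(T + 22\right) \left(Y + 283\right) = -2 + \left(22 + T\right) \left(283 + Y\right)$)
$\frac{c}{b{\left(213,-269 \right)}} = - \frac{1647}{6224 + 22 \left(-269\right) + 283 \cdot 213 + 213 \left(-269\right)} = - \frac{1647}{6224 - 5918 + 60279 - 57297} = - \frac{1647}{3288} = \left(-1647\right) \frac{1}{3288} = - \frac{549}{1096}$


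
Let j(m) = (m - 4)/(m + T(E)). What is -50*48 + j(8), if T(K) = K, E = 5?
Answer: -31196/13 ≈ -2399.7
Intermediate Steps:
j(m) = (-4 + m)/(5 + m) (j(m) = (m - 4)/(m + 5) = (-4 + m)/(5 + m))
-50*48 + j(8) = -50*48 + (-4 + 8)/(5 + 8) = -2400 + 4/13 = -31196/13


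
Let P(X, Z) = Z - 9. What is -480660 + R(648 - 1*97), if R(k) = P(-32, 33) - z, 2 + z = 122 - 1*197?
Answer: -480559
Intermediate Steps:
z = -77 (z = -2 + (122 - 1*197) = -2 + (122 - 197) = -2 - 75 = -77)
P(X, Z) = -9 + Z
R(k) = 101 (R(k) = (-9 + 33) - 1*(-77) = 24 + 77 = 101)
-480660 + R(648 - 1*97) = -480660 + 101 = -480559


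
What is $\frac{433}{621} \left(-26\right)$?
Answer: $- \frac{11258}{621} \approx -18.129$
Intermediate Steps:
$\frac{433}{621} \left(-26\right) = - \frac{11258}{621}$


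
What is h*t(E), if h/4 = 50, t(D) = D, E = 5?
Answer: 1000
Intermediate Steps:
h = 200 (h = 4*50 = 200)
h*t(E) = 200*5 = 1000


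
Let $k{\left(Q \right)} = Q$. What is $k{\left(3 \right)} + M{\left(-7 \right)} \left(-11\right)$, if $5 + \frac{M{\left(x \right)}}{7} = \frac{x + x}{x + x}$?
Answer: $311$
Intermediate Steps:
$M{\left(x \right)} = -28$ ($M{\left(x \right)} = -35 + 7 \frac{x + x}{x + x} = -35 + 7 \frac{2 x}{2 x} = -35 + 7 \cdot 2 x \frac{1}{2 x} = -35 + 7 \cdot 1 = -35 + 7 = -28$)
$k{\left(3 \right)} + M{\left(-7 \right)} \left(-11\right) = 3 - -308 = 3 + 308 = 311$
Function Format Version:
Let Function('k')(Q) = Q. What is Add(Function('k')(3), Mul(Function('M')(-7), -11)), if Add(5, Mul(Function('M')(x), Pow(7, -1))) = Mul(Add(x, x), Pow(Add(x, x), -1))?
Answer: 311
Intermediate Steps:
Function('M')(x) = -28 (Function('M')(x) = Add(-35, Mul(7, Mul(Add(x, x), Pow(Add(x, x), -1)))) = Add(-35, Mul(7, Mul(Mul(2, x), Pow(Mul(2, x), -1)))) = Add(-35, Mul(7, Mul(Mul(2, x), Mul(Rational(1, 2), Pow(x, -1))))) = Add(-35, Mul(7, 1)) = Add(-35, 7) = -28)
Add(Function('k')(3), Mul(Function('M')(-7), -11)) = Add(3, Mul(-28, -11)) = Add(3, 308) = 311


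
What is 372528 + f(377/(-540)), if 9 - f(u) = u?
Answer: 201170357/540 ≈ 3.7254e+5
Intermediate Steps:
f(u) = 9 - u
372528 + f(377/(-540)) = 372528 + (9 - 377/(-540)) = 372528 + (9 - 377*(-1)/540) = 372528 + (9 - 1*(-377/540)) = 372528 + (9 + 377/540) = 372528 + 5237/540 = 201170357/540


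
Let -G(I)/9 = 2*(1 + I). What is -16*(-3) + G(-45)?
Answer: 840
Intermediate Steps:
G(I) = -18 - 18*I (G(I) = -18*(1 + I) = -9*(2 + 2*I) = -18 - 18*I)
-16*(-3) + G(-45) = -16*(-3) + (-18 - 18*(-45)) = 48 + (-18 + 810) = 48 + 792 = 840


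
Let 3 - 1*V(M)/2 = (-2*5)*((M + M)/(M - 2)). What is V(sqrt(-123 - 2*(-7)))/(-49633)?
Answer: -5038/5608529 + 80*I*sqrt(109)/5608529 ≈ -0.00089827 + 0.00014892*I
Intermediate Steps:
V(M) = 6 + 40*M/(-2 + M) (V(M) = 6 - 2*(-2*5)*(M + M)/(M - 2) = 6 - (-20)*(2*M)/(-2 + M) = 6 - (-20)*2*M/(-2 + M) = 6 - (-40)*M/(-2 + M) = 6 + 40*M/(-2 + M))
V(sqrt(-123 - 2*(-7)))/(-49633) = (2*(-6 + 23*sqrt(-123 - 2*(-7)))/(-2 + sqrt(-123 - 2*(-7))))/(-49633) = (2*(-6 + 23*sqrt(-123 + 14))/(-2 + sqrt(-123 + 14)))*(-1/49633) = (2*(-6 + 23*sqrt(-109))/(-2 + sqrt(-109)))*(-1/49633) = (2*(-6 + 23*(I*sqrt(109)))/(-2 + I*sqrt(109)))*(-1/49633) = (2*(-6 + 23*I*sqrt(109))/(-2 + I*sqrt(109)))*(-1/49633) = -2*(-6 + 23*I*sqrt(109))/(49633*(-2 + I*sqrt(109)))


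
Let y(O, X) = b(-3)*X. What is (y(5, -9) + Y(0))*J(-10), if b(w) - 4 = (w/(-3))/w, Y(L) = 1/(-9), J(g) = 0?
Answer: 0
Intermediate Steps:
Y(L) = -1/9
b(w) = 11/3 (b(w) = 4 + (w/(-3))/w = 4 + (w*(-1/3))/w = 4 + (-w/3)/w = 4 - 1/3 = 11/3)
y(O, X) = 11*X/3
(y(5, -9) + Y(0))*J(-10) = ((11/3)*(-9) - 1/9)*0 = (-33 - 1/9)*0 = -298/9*0 = 0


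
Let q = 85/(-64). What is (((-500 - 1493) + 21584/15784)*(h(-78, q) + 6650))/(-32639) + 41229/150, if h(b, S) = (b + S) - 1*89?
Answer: 69071617885097/103034795200 ≈ 670.37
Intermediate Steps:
q = -85/64 (q = 85*(-1/64) = -85/64 ≈ -1.3281)
h(b, S) = -89 + S + b (h(b, S) = (S + b) - 89 = -89 + S + b)
(((-500 - 1493) + 21584/15784)*(h(-78, q) + 6650))/(-32639) + 41229/150 = (((-500 - 1493) + 21584/15784)*((-89 - 85/64 - 78) + 6650))/(-32639) + 41229/150 = ((-1993 + 21584*(1/15784))*(-10773/64 + 6650))*(-1/32639) + 41229*(1/150) = ((-1993 + 2698/1973)*(414827/64))*(-1/32639) + 13743/50 = -3929491/1973*414827/64*(-1/32639) + 13743/50 = -1630058963057/126272*(-1/32639) + 13743/50 = 1630058963057/4121391808 + 13743/50 = 69071617885097/103034795200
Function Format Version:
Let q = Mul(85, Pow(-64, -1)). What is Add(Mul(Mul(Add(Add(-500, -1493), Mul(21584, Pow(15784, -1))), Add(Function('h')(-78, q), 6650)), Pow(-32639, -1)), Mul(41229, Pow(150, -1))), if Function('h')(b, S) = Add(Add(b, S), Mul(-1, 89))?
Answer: Rational(69071617885097, 103034795200) ≈ 670.37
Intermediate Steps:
q = Rational(-85, 64) (q = Mul(85, Rational(-1, 64)) = Rational(-85, 64) ≈ -1.3281)
Function('h')(b, S) = Add(-89, S, b) (Function('h')(b, S) = Add(Add(S, b), -89) = Add(-89, S, b))
Add(Mul(Mul(Add(Add(-500, -1493), Mul(21584, Pow(15784, -1))), Add(Function('h')(-78, q), 6650)), Pow(-32639, -1)), Mul(41229, Pow(150, -1))) = Add(Mul(Mul(Add(Add(-500, -1493), Mul(21584, Pow(15784, -1))), Add(Add(-89, Rational(-85, 64), -78), 6650)), Pow(-32639, -1)), Mul(41229, Pow(150, -1))) = Add(Mul(Mul(Add(-1993, Mul(21584, Rational(1, 15784))), Add(Rational(-10773, 64), 6650)), Rational(-1, 32639)), Mul(41229, Rational(1, 150))) = Add(Mul(Mul(Add(-1993, Rational(2698, 1973)), Rational(414827, 64)), Rational(-1, 32639)), Rational(13743, 50)) = Add(Mul(Mul(Rational(-3929491, 1973), Rational(414827, 64)), Rational(-1, 32639)), Rational(13743, 50)) = Add(Mul(Rational(-1630058963057, 126272), Rational(-1, 32639)), Rational(13743, 50)) = Add(Rational(1630058963057, 4121391808), Rational(13743, 50)) = Rational(69071617885097, 103034795200)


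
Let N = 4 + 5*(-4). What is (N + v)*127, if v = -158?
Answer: -22098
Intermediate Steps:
N = -16 (N = 4 - 20 = -16)
(N + v)*127 = (-16 - 158)*127 = -174*127 = -22098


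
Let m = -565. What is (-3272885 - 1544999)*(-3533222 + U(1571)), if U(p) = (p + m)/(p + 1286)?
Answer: 48633716894811232/2857 ≈ 1.7023e+13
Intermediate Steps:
U(p) = (-565 + p)/(1286 + p) (U(p) = (p - 565)/(p + 1286) = (-565 + p)/(1286 + p))
(-3272885 - 1544999)*(-3533222 + U(1571)) = (-3272885 - 1544999)*(-3533222 + (-565 + 1571)/(1286 + 1571)) = -4817884*(-3533222 + 1006/2857) = -4817884*(-10094414248/2857) = 48633716894811232/2857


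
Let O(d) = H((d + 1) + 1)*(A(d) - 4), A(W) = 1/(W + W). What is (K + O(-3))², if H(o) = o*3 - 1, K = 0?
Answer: 2500/9 ≈ 277.78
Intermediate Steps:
H(o) = -1 + 3*o (H(o) = 3*o - 1 = -1 + 3*o)
A(W) = 1/(2*W)
O(d) = (-4 + 1/(2*d))*(5 + 3*d) (O(d) = (-1 + 3*((d + 1) + 1))*(1/(2*d) - 4) = (-1 + 3*((1 + d) + 1))*(-4 + 1/(2*d)) = (-1 + 3*(2 + d))*(-4 + 1/(2*d)) = (-1 + (6 + 3*d))*(-4 + 1/(2*d)) = (5 + 3*d)*(-4 + 1/(2*d)) = (-4 + 1/(2*d))*(5 + 3*d))
(K + O(-3))² = (0 + (-37/2 - 12*(-3) + (5/2)/(-3)))² = (0 + (-37/2 + 36 + (5/2)*(-⅓)))² = (0 + (-37/2 + 36 - ⅚))² = (0 + 50/3)² = (50/3)² = 2500/9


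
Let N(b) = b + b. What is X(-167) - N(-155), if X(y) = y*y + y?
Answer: 28032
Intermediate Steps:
N(b) = 2*b
X(y) = y + y² (X(y) = y² + y = y + y²)
X(-167) - N(-155) = -167*(1 - 167) - 2*(-155) = -167*(-166) - 1*(-310) = 27722 + 310 = 28032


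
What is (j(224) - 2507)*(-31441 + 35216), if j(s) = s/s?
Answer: -9460150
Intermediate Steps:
j(s) = 1
(j(224) - 2507)*(-31441 + 35216) = (1 - 2507)*(-31441 + 35216) = -2506*3775 = -9460150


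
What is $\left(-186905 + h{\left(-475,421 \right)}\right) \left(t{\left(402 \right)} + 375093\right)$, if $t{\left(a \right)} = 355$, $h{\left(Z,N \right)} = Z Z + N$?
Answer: $14695410168$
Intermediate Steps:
$h{\left(Z,N \right)} = N + Z^{2}$ ($h{\left(Z,N \right)} = Z^{2} + N = N + Z^{2}$)
$\left(-186905 + h{\left(-475,421 \right)}\right) \left(t{\left(402 \right)} + 375093\right) = \left(-186905 + \left(421 + \left(-475\right)^{2}\right)\right) \left(355 + 375093\right) = \left(-186905 + \left(421 + 225625\right)\right) 375448 = \left(-186905 + 226046\right) 375448 = 39141 \cdot 375448 = 14695410168$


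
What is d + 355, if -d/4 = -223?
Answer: 1247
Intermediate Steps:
d = 892 (d = -4*(-223) = 892)
d + 355 = 892 + 355 = 1247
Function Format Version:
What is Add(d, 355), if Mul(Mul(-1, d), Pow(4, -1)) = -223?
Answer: 1247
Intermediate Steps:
d = 892 (d = Mul(-4, -223) = 892)
Add(d, 355) = Add(892, 355) = 1247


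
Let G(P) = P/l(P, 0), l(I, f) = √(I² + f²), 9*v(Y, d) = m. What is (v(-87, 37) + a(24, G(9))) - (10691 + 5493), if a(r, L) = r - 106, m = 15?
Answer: -48793/3 ≈ -16264.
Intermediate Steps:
v(Y, d) = 5/3 (v(Y, d) = (⅑)*15 = 5/3)
G(P) = P/√(P²) (G(P) = P/(√(P² + 0²)) = P/(√(P² + 0)) = P/(√(P²)) = P/√(P²))
a(r, L) = -106 + r
(v(-87, 37) + a(24, G(9))) - (10691 + 5493) = (5/3 + (-106 + 24)) - (10691 + 5493) = (5/3 - 82) - 1*16184 = -241/3 - 16184 = -48793/3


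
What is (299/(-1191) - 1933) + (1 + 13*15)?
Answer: -2069066/1191 ≈ -1737.3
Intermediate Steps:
(299/(-1191) - 1933) + (1 + 13*15) = (299*(-1/1191) - 1933) + (1 + 195) = (-299/1191 - 1933) + 196 = -2302502/1191 + 196 = -2069066/1191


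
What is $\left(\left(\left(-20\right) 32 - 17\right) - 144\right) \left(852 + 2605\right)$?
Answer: $-2769057$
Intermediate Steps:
$\left(\left(\left(-20\right) 32 - 17\right) - 144\right) \left(852 + 2605\right) = \left(\left(-640 - 17\right) - 144\right) 3457 = \left(-657 - 144\right) 3457 = \left(-801\right) 3457 = -2769057$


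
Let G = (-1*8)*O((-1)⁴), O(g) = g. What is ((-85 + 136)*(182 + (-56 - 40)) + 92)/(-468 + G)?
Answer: -2239/238 ≈ -9.4076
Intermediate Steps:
G = -8 (G = -1*8*(-1)⁴ = -8*1 = -8)
((-85 + 136)*(182 + (-56 - 40)) + 92)/(-468 + G) = ((-85 + 136)*(182 + (-56 - 40)) + 92)/(-468 - 8) = (51*(182 - 96) + 92)/(-476) = (51*86 + 92)*(-1/476) = (4386 + 92)*(-1/476) = 4478*(-1/476) = -2239/238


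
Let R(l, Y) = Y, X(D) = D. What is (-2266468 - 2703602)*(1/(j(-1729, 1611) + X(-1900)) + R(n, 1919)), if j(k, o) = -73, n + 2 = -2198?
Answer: -18817609453020/1973 ≈ -9.5376e+9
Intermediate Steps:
n = -2200 (n = -2 - 2198 = -2200)
(-2266468 - 2703602)*(1/(j(-1729, 1611) + X(-1900)) + R(n, 1919)) = (-2266468 - 2703602)*(1/(-73 - 1900) + 1919) = -4970070*(1/(-1973) + 1919) = -4970070*(-1/1973 + 1919) = -4970070*3786186/1973 = -18817609453020/1973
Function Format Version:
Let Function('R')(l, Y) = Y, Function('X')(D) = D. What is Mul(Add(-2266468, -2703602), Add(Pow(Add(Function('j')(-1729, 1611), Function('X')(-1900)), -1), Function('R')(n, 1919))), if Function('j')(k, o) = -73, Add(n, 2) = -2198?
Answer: Rational(-18817609453020, 1973) ≈ -9.5376e+9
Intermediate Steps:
n = -2200 (n = Add(-2, -2198) = -2200)
Mul(Add(-2266468, -2703602), Add(Pow(Add(Function('j')(-1729, 1611), Function('X')(-1900)), -1), Function('R')(n, 1919))) = Mul(Add(-2266468, -2703602), Add(Pow(Add(-73, -1900), -1), 1919)) = Mul(-4970070, Add(Pow(-1973, -1), 1919)) = Mul(-4970070, Add(Rational(-1, 1973), 1919)) = Mul(-4970070, Rational(3786186, 1973)) = Rational(-18817609453020, 1973)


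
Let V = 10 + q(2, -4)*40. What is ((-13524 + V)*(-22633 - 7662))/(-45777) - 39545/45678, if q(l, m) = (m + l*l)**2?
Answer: -6234228765535/697000602 ≈ -8944.4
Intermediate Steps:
q(l, m) = (m + l**2)**2
V = 10 (V = 10 + (-4 + 2**2)**2*40 = 10 + (-4 + 4)**2*40 = 10 + 0**2*40 = 10 + 0*40 = 10 + 0 = 10)
((-13524 + V)*(-22633 - 7662))/(-45777) - 39545/45678 = ((-13524 + 10)*(-22633 - 7662))/(-45777) - 39545/45678 = -13514*(-30295)*(-1/45777) - 39545*1/45678 = 409406630*(-1/45777) - 39545/45678 = -409406630/45777 - 39545/45678 = -6234228765535/697000602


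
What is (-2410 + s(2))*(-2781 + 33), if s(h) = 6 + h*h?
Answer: 6595200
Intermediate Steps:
s(h) = 6 + h²
(-2410 + s(2))*(-2781 + 33) = (-2410 + (6 + 2²))*(-2781 + 33) = (-2410 + (6 + 4))*(-2748) = (-2410 + 10)*(-2748) = -2400*(-2748) = 6595200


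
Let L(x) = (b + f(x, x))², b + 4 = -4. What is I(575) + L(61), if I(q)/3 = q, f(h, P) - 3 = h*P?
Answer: 13810381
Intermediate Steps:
b = -8 (b = -4 - 4 = -8)
f(h, P) = 3 + P*h (f(h, P) = 3 + h*P = 3 + P*h)
I(q) = 3*q
L(x) = (-5 + x²)² (L(x) = (-8 + (3 + x*x))² = (-8 + (3 + x²))² = (-5 + x²)²)
I(575) + L(61) = 3*575 + (-5 + 61²)² = 1725 + (-5 + 3721)² = 1725 + 3716² = 1725 + 13808656 = 13810381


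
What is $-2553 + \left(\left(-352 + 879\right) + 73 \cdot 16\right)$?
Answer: $-858$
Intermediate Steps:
$-2553 + \left(\left(-352 + 879\right) + 73 \cdot 16\right) = -2553 + \left(527 + 1168\right) = -2553 + 1695 = -858$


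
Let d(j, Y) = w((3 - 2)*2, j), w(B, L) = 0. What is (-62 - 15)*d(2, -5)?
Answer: 0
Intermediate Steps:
d(j, Y) = 0
(-62 - 15)*d(2, -5) = (-62 - 15)*0 = -77*0 = 0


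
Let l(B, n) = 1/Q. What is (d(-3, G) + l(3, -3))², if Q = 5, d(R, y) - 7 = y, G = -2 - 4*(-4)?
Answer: 11236/25 ≈ 449.44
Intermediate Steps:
G = 14 (G = -2 + 16 = 14)
d(R, y) = 7 + y
l(B, n) = ⅕ (l(B, n) = 1/5 = ⅕)
(d(-3, G) + l(3, -3))² = ((7 + 14) + ⅕)² = (21 + ⅕)² = (106/5)² = 11236/25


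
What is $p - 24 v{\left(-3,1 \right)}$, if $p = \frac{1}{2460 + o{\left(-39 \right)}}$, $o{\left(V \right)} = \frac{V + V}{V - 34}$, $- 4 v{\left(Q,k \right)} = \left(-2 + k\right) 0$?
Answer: $\frac{73}{179658} \approx 0.00040633$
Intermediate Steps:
$v{\left(Q,k \right)} = 0$ ($v{\left(Q,k \right)} = - \frac{\left(-2 + k\right) 0}{4} = \left(- \frac{1}{4}\right) 0 = 0$)
$o{\left(V \right)} = \frac{2 V}{-34 + V}$
$p = \frac{73}{179658}$ ($p = \frac{1}{2460 + 2 \left(-39\right) \frac{1}{-34 - 39}} = \frac{1}{2460 + 2 \left(-39\right) \frac{1}{-73}} = \frac{1}{2460 + 2 \left(-39\right) \left(- \frac{1}{73}\right)} = \frac{1}{2460 + \frac{78}{73}} = \frac{1}{\frac{179658}{73}} = \frac{73}{179658} \approx 0.00040633$)
$p - 24 v{\left(-3,1 \right)} = \frac{73}{179658} + \left(\left(-24\right) 0 + 0\right) = \frac{73}{179658} + \left(0 + 0\right) = \frac{73}{179658} + 0 = \frac{73}{179658}$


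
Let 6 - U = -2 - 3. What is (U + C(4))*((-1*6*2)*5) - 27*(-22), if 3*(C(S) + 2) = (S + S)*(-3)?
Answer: 534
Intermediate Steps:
C(S) = -2 - 2*S (C(S) = -2 + ((S + S)*(-3))/3 = -2 + ((2*S)*(-3))/3 = -2 + (-6*S)/3 = -2 - 2*S)
U = 11 (U = 6 - (-2 - 3) = 6 - 1*(-5) = 6 + 5 = 11)
(U + C(4))*((-1*6*2)*5) - 27*(-22) = (11 + (-2 - 2*4))*((-1*6*2)*5) - 27*(-22) = (11 + (-2 - 8))*(-6*2*5) + 594 = (11 - 10)*(-12*5) + 594 = 1*(-60) + 594 = -60 + 594 = 534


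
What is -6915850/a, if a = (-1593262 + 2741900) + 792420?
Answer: -3457925/970529 ≈ -3.5629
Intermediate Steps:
a = 1941058 (a = 1148638 + 792420 = 1941058)
-6915850/a = -6915850/1941058 = -6915850*1/1941058 = -3457925/970529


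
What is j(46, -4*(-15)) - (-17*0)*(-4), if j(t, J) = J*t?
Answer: 2760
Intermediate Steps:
j(46, -4*(-15)) - (-17*0)*(-4) = -4*(-15)*46 - (-17*0)*(-4) = 60*46 - 0*(-4) = 2760 - 1*0 = 2760 + 0 = 2760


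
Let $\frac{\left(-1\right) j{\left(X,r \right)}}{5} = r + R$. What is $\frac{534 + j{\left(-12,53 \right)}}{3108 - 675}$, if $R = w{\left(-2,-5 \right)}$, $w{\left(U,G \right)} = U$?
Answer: $\frac{93}{811} \approx 0.11467$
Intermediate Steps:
$R = -2$
$j{\left(X,r \right)} = 10 - 5 r$ ($j{\left(X,r \right)} = - 5 \left(r - 2\right) = - 5 \left(-2 + r\right) = 10 - 5 r$)
$\frac{534 + j{\left(-12,53 \right)}}{3108 - 675} = \frac{534 + \left(10 - 265\right)}{3108 - 675} = \frac{534 + \left(10 - 265\right)}{2433} = \left(534 - 255\right) \frac{1}{2433} = 279 \cdot \frac{1}{2433} = \frac{93}{811}$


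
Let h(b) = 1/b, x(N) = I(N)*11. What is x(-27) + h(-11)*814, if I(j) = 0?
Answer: -74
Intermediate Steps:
x(N) = 0 (x(N) = 0*11 = 0)
x(-27) + h(-11)*814 = 0 + 814/(-11) = 0 - 1/11*814 = 0 - 74 = -74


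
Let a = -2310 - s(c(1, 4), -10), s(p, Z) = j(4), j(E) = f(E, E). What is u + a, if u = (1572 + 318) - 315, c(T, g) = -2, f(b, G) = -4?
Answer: -731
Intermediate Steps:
j(E) = -4
s(p, Z) = -4
a = -2306 (a = -2310 - 1*(-4) = -2310 + 4 = -2306)
u = 1575 (u = 1890 - 315 = 1575)
u + a = 1575 - 2306 = -731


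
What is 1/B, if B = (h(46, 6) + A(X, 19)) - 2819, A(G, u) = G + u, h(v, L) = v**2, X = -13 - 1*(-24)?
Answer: -1/673 ≈ -0.0014859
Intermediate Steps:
X = 11 (X = -13 + 24 = 11)
B = -673 (B = (46**2 + (11 + 19)) - 2819 = (2116 + 30) - 2819 = 2146 - 2819 = -673)
1/B = 1/(-673) = -1/673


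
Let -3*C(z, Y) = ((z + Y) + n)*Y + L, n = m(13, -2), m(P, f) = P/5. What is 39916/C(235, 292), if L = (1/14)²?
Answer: -117353040/151550341 ≈ -0.77435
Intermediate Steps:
m(P, f) = P/5 (m(P, f) = P*(⅕) = P/5)
n = 13/5 (n = (⅕)*13 = 13/5 ≈ 2.6000)
L = 1/196 (L = (1/14)² = 1/196 ≈ 0.0051020)
C(z, Y) = -1/588 - Y*(13/5 + Y + z)/3 (C(z, Y) = -(((z + Y) + 13/5)*Y + 1/196)/3 = -(((Y + z) + 13/5)*Y + 1/196)/3 = -((13/5 + Y + z)*Y + 1/196)/3 = -(Y*(13/5 + Y + z) + 1/196)/3 = -(1/196 + Y*(13/5 + Y + z))/3 = -1/588 - Y*(13/5 + Y + z)/3)
39916/C(235, 292) = 39916/(-1/588 - 13/15*292 - ⅓*292² - ⅓*292*235) = 39916/(-1/588 - 3796/15 - ⅓*85264 - 68620/3) = 39916/(-1/588 - 3796/15 - 85264/3 - 68620/3) = 39916/(-151550341/2940) = 39916*(-2940/151550341) = -117353040/151550341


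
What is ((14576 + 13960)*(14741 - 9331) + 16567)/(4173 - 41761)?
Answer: -154396327/37588 ≈ -4107.6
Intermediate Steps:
((14576 + 13960)*(14741 - 9331) + 16567)/(4173 - 41761) = (28536*5410 + 16567)/(-37588) = (154379760 + 16567)*(-1/37588) = 154396327*(-1/37588) = -154396327/37588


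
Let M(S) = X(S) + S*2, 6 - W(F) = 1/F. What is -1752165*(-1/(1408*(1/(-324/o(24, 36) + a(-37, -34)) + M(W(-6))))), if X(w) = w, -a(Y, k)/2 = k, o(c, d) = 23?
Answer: 271585575/4041488 ≈ 67.199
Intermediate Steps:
W(F) = 6 - 1/F
a(Y, k) = -2*k
M(S) = 3*S (M(S) = S + S*2 = S + 2*S = 3*S)
-1752165*(-1/(1408*(1/(-324/o(24, 36) + a(-37, -34)) + M(W(-6))))) = -1752165*(-1/(1408*(1/(-324/23 - 2*(-34)) + 3*(6 - 1/(-6))))) = -1752165*(-1/(1408*(1/(-324*1/23 + 68) + 3*(6 - 1*(-⅙))))) = -1752165*(-1/(1408*(1/(-324/23 + 68) + 3*(6 + ⅙)))) = -1752165*(-1/(1408*(1/(1240/23) + 3*(37/6)))) = -1752165*(-1/(1408*(23/1240 + 37/2))) = -1752165/((22963/1240)*(-1408)) = -1752165/(-4041488/155) = -1752165*(-155/4041488) = 271585575/4041488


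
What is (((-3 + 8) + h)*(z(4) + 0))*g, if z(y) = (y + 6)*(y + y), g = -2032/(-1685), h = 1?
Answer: 195072/337 ≈ 578.85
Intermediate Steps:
g = 2032/1685 (g = -2032*(-1/1685) = 2032/1685 ≈ 1.2059)
z(y) = 2*y*(6 + y) (z(y) = (6 + y)*(2*y) = 2*y*(6 + y))
(((-3 + 8) + h)*(z(4) + 0))*g = (((-3 + 8) + 1)*(2*4*(6 + 4) + 0))*(2032/1685) = ((5 + 1)*(2*4*10 + 0))*(2032/1685) = (6*(80 + 0))*(2032/1685) = (6*80)*(2032/1685) = 480*(2032/1685) = 195072/337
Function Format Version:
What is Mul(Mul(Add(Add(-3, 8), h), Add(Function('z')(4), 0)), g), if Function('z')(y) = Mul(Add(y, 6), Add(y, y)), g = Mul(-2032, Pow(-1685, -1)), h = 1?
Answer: Rational(195072, 337) ≈ 578.85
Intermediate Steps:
g = Rational(2032, 1685) (g = Mul(-2032, Rational(-1, 1685)) = Rational(2032, 1685) ≈ 1.2059)
Function('z')(y) = Mul(2, y, Add(6, y)) (Function('z')(y) = Mul(Add(6, y), Mul(2, y)) = Mul(2, y, Add(6, y)))
Mul(Mul(Add(Add(-3, 8), h), Add(Function('z')(4), 0)), g) = Mul(Mul(Add(Add(-3, 8), 1), Add(Mul(2, 4, Add(6, 4)), 0)), Rational(2032, 1685)) = Mul(Mul(Add(5, 1), Add(Mul(2, 4, 10), 0)), Rational(2032, 1685)) = Mul(Mul(6, Add(80, 0)), Rational(2032, 1685)) = Mul(Mul(6, 80), Rational(2032, 1685)) = Mul(480, Rational(2032, 1685)) = Rational(195072, 337)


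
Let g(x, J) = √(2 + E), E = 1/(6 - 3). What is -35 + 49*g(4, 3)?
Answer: -35 + 49*√21/3 ≈ 39.849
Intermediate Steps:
E = ⅓ (E = 1/3 = ⅓ ≈ 0.33333)
g(x, J) = √21/3 (g(x, J) = √(2 + ⅓) = √(7/3) = √21/3)
-35 + 49*g(4, 3) = -35 + 49*(√21/3) = -35 + 49*√21/3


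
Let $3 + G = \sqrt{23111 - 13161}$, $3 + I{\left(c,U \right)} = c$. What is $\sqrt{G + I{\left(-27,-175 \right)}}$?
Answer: $\sqrt{-33 + 5 \sqrt{398}} \approx 8.17$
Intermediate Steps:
$I{\left(c,U \right)} = -3 + c$
$G = -3 + 5 \sqrt{398}$ ($G = -3 + \sqrt{23111 - 13161} = -3 + \sqrt{9950} = -3 + 5 \sqrt{398} \approx 96.75$)
$\sqrt{G + I{\left(-27,-175 \right)}} = \sqrt{\left(-3 + 5 \sqrt{398}\right) - 30} = \sqrt{-33 + 5 \sqrt{398}}$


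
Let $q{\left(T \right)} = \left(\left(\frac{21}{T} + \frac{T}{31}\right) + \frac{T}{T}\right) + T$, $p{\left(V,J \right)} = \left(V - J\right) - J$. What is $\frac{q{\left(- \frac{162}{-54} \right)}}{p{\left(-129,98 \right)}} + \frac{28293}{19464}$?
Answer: $\frac{92785453}{65366600} \approx 1.4195$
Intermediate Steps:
$p{\left(V,J \right)} = V - 2 J$
$q{\left(T \right)} = 1 + \frac{21}{T} + \frac{32 T}{31}$ ($q{\left(T \right)} = \left(\left(\frac{21}{T} + T \frac{1}{31}\right) + 1\right) + T = \left(\left(\frac{21}{T} + \frac{T}{31}\right) + 1\right) + T = \left(1 + \frac{21}{T} + \frac{T}{31}\right) + T = 1 + \frac{21}{T} + \frac{32 T}{31}$)
$\frac{q{\left(- \frac{162}{-54} \right)}}{p{\left(-129,98 \right)}} + \frac{28293}{19464} = \frac{1 + \frac{21}{\left(-162\right) \frac{1}{-54}} + \frac{32 \left(- \frac{162}{-54}\right)}{31}}{-129 - 196} + \frac{28293}{19464} = \frac{1 + \frac{21}{\left(-162\right) \left(- \frac{1}{54}\right)} + \frac{32 \left(\left(-162\right) \left(- \frac{1}{54}\right)\right)}{31}}{-129 - 196} + 28293 \cdot \frac{1}{19464} = \frac{1 + \frac{21}{3} + \frac{32}{31} \cdot 3}{-325} + \frac{9431}{6488} = \left(1 + 21 \cdot \frac{1}{3} + \frac{96}{31}\right) \left(- \frac{1}{325}\right) + \frac{9431}{6488} = \left(1 + 7 + \frac{96}{31}\right) \left(- \frac{1}{325}\right) + \frac{9431}{6488} = \frac{344}{31} \left(- \frac{1}{325}\right) + \frac{9431}{6488} = - \frac{344}{10075} + \frac{9431}{6488} = \frac{92785453}{65366600}$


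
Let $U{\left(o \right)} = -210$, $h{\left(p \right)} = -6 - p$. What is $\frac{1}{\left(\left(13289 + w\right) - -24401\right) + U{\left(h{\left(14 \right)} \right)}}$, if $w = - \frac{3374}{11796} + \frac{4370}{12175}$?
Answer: $\frac{14361630}{538274939407} \approx 2.6681 \cdot 10^{-5}$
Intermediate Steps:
$w = \frac{1047007}{14361630}$ ($w = \left(-3374\right) \frac{1}{11796} + 4370 \cdot \frac{1}{12175} = - \frac{1687}{5898} + \frac{874}{2435} = \frac{1047007}{14361630} \approx 0.072903$)
$\frac{1}{\left(\left(13289 + w\right) - -24401\right) + U{\left(h{\left(14 \right)} \right)}} = \frac{1}{\left(\left(13289 + \frac{1047007}{14361630}\right) - -24401\right) - 210} = \frac{1}{\left(\frac{190852748077}{14361630} + 24401\right) - 210} = \frac{1}{\frac{541290881707}{14361630} - 210} = \frac{1}{\frac{538274939407}{14361630}} = \frac{14361630}{538274939407}$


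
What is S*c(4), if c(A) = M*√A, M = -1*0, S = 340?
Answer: 0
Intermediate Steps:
M = 0
c(A) = 0 (c(A) = 0*√A = 0)
S*c(4) = 340*0 = 0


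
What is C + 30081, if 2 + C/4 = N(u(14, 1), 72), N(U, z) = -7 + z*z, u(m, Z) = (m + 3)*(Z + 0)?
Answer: 50781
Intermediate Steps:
u(m, Z) = Z*(3 + m) (u(m, Z) = (3 + m)*Z = Z*(3 + m))
N(U, z) = -7 + z²
C = 20700 (C = -8 + 4*(-7 + 72²) = -8 + 4*(-7 + 5184) = -8 + 4*5177 = -8 + 20708 = 20700)
C + 30081 = 20700 + 30081 = 50781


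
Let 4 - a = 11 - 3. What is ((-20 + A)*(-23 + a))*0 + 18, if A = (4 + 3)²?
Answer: 18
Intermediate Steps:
A = 49 (A = 7² = 49)
a = -4 (a = 4 - (11 - 3) = 4 - 1*8 = 4 - 8 = -4)
((-20 + A)*(-23 + a))*0 + 18 = ((-20 + 49)*(-23 - 4))*0 + 18 = (29*(-27))*0 + 18 = -783*0 + 18 = 0 + 18 = 18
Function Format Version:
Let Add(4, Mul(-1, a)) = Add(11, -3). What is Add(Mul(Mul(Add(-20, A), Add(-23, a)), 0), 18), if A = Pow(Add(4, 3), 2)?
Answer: 18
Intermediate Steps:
A = 49 (A = Pow(7, 2) = 49)
a = -4 (a = Add(4, Mul(-1, Add(11, -3))) = Add(4, Mul(-1, 8)) = Add(4, -8) = -4)
Add(Mul(Mul(Add(-20, A), Add(-23, a)), 0), 18) = Add(Mul(Mul(Add(-20, 49), Add(-23, -4)), 0), 18) = Add(Mul(Mul(29, -27), 0), 18) = Add(Mul(-783, 0), 18) = Add(0, 18) = 18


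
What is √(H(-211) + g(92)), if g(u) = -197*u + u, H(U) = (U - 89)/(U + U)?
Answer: I*√802771022/211 ≈ 134.28*I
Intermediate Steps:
H(U) = (-89 + U)/(2*U) (H(U) = (-89 + U)/((2*U)) = (-89 + U)*(1/(2*U)) = (-89 + U)/(2*U))
g(u) = -196*u
√(H(-211) + g(92)) = √((½)*(-89 - 211)/(-211) - 196*92) = √((½)*(-1/211)*(-300) - 18032) = √(150/211 - 18032) = √(-3804602/211) = I*√802771022/211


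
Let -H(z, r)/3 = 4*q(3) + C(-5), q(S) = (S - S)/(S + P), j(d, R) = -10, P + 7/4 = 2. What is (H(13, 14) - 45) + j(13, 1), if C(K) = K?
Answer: -40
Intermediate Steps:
P = ¼ (P = -7/4 + 2 = ¼ ≈ 0.25000)
q(S) = 0 (q(S) = (S - S)/(S + ¼) = 0/(¼ + S) = 0)
H(z, r) = 15 (H(z, r) = -3*(4*0 - 5) = -3*(0 - 5) = -3*(-5) = 15)
(H(13, 14) - 45) + j(13, 1) = (15 - 45) - 10 = -30 - 10 = -40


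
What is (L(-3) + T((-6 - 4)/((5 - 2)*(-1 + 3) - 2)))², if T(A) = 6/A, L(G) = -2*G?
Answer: 324/25 ≈ 12.960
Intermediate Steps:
(L(-3) + T((-6 - 4)/((5 - 2)*(-1 + 3) - 2)))² = (-2*(-3) + 6/(((-6 - 4)/((5 - 2)*(-1 + 3) - 2))))² = (6 + 6/((-10/(3*2 - 2))))² = (6 + 6/((-10/(6 - 2))))² = (6 + 6/((-10/4)))² = (6 + 6/((-10*¼)))² = (6 + 6/(-5/2))² = (6 + 6*(-⅖))² = (6 - 12/5)² = (18/5)² = 324/25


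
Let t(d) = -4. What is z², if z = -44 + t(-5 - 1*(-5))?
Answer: 2304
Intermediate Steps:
z = -48 (z = -44 - 4 = -48)
z² = (-48)² = 2304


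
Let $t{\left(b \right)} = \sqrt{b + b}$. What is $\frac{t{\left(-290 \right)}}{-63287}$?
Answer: $- \frac{2 i \sqrt{145}}{63287} \approx - 0.00038054 i$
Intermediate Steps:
$t{\left(b \right)} = \sqrt{2} \sqrt{b}$ ($t{\left(b \right)} = \sqrt{2 b} = \sqrt{2} \sqrt{b}$)
$\frac{t{\left(-290 \right)}}{-63287} = \frac{\sqrt{2} \sqrt{-290}}{-63287} = \sqrt{2} i \sqrt{290} \left(- \frac{1}{63287}\right) = 2 i \sqrt{145} \left(- \frac{1}{63287}\right) = - \frac{2 i \sqrt{145}}{63287}$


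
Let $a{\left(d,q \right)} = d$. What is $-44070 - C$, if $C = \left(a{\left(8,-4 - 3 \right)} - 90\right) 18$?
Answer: $-42594$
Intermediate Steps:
$C = -1476$ ($C = \left(8 - 90\right) 18 = \left(-82\right) 18 = -1476$)
$-44070 - C = -44070 - -1476 = -44070 + 1476 = -42594$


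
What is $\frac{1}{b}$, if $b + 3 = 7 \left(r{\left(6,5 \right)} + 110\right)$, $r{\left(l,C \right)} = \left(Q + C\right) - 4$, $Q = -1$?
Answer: $\frac{1}{767} \approx 0.0013038$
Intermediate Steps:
$r{\left(l,C \right)} = -5 + C$ ($r{\left(l,C \right)} = \left(-1 + C\right) - 4 = -5 + C$)
$b = 767$ ($b = -3 + 7 \left(\left(-5 + 5\right) + 110\right) = -3 + 7 \left(0 + 110\right) = -3 + 7 \cdot 110 = -3 + 770 = 767$)
$\frac{1}{b} = \frac{1}{767}$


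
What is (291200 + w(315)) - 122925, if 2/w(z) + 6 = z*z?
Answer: 16696077227/99219 ≈ 1.6828e+5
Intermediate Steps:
w(z) = 2/(-6 + z²) (w(z) = 2/(-6 + z*z) = 2/(-6 + z²))
(291200 + w(315)) - 122925 = (291200 + 2/(-6 + 315²)) - 122925 = (291200 + 2/(-6 + 99225)) - 122925 = (291200 + 2/99219) - 122925 = 28892572802/99219 - 122925 = 16696077227/99219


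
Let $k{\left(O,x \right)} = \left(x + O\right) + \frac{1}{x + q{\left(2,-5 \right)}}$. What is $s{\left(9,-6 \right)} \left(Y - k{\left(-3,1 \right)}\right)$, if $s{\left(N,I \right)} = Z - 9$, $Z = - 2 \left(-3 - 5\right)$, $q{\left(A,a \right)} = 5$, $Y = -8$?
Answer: $- \frac{259}{6} \approx -43.167$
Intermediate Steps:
$Z = 16$ ($Z = \left(-2\right) \left(-8\right) = 16$)
$s{\left(N,I \right)} = 7$ ($s{\left(N,I \right)} = 16 - 9 = 7$)
$k{\left(O,x \right)} = O + x + \frac{1}{5 + x}$ ($k{\left(O,x \right)} = \left(x + O\right) + \frac{1}{x + 5} = \left(O + x\right) + \frac{1}{5 + x} = O + x + \frac{1}{5 + x}$)
$s{\left(9,-6 \right)} \left(Y - k{\left(-3,1 \right)}\right) = 7 \left(-8 - \frac{1 + 1^{2} + 5 \left(-3\right) + 5 \cdot 1 - 3}{5 + 1}\right) = 7 \left(-8 - \frac{1 + 1 - 15 + 5 - 3}{6}\right) = 7 \left(-8 - \frac{1}{6} \left(-11\right)\right) = 7 \left(-8 - - \frac{11}{6}\right) = 7 \left(-8 + \frac{11}{6}\right) = 7 \left(- \frac{37}{6}\right) = - \frac{259}{6}$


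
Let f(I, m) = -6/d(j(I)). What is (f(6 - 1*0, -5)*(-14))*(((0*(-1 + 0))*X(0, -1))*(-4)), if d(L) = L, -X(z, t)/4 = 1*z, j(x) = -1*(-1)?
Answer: 0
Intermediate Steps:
j(x) = 1
X(z, t) = -4*z
f(I, m) = -6 (f(I, m) = -6/1 = -6*1 = -6)
(f(6 - 1*0, -5)*(-14))*(((0*(-1 + 0))*X(0, -1))*(-4)) = (-6*(-14))*(((0*(-1 + 0))*(-4*0))*(-4)) = 84*(((0*(-1))*0)*(-4)) = 84*((0*0)*(-4)) = 84*(0*(-4)) = 84*0 = 0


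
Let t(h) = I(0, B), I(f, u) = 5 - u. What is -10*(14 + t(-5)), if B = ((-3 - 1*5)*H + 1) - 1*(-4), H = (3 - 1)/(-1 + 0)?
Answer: 20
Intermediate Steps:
H = -2 (H = 2/(-1) = 2*(-1) = -2)
B = 21 (B = ((-3 - 1*5)*(-2) + 1) - 1*(-4) = ((-3 - 5)*(-2) + 1) + 4 = (-8*(-2) + 1) + 4 = (16 + 1) + 4 = 17 + 4 = 21)
t(h) = -16 (t(h) = 5 - 1*21 = 5 - 21 = -16)
-10*(14 + t(-5)) = -10*(14 - 16) = -10*(-2) = 20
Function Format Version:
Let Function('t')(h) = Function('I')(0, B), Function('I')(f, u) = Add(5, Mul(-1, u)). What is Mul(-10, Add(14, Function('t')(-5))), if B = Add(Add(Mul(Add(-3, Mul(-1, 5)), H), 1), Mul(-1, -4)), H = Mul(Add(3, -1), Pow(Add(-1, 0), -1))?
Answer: 20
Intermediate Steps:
H = -2 (H = Mul(2, Pow(-1, -1)) = Mul(2, -1) = -2)
B = 21 (B = Add(Add(Mul(Add(-3, Mul(-1, 5)), -2), 1), Mul(-1, -4)) = Add(Add(Mul(Add(-3, -5), -2), 1), 4) = Add(Add(Mul(-8, -2), 1), 4) = Add(Add(16, 1), 4) = Add(17, 4) = 21)
Function('t')(h) = -16 (Function('t')(h) = Add(5, Mul(-1, 21)) = Add(5, -21) = -16)
Mul(-10, Add(14, Function('t')(-5))) = Mul(-10, Add(14, -16)) = Mul(-10, -2) = 20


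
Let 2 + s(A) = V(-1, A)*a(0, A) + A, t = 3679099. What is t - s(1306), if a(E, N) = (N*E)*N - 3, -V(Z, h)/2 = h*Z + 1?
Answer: 3685625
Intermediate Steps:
V(Z, h) = -2 - 2*Z*h (V(Z, h) = -2*(h*Z + 1) = -2*(Z*h + 1) = -2*(1 + Z*h) = -2 - 2*Z*h)
a(E, N) = -3 + E*N² (a(E, N) = (E*N)*N - 3 = E*N² - 3 = -3 + E*N²)
s(A) = 4 - 5*A (s(A) = -2 + ((-2 - 2*(-1)*A)*(-3 + 0*A²) + A) = -2 + ((-2 + 2*A)*(-3 + 0) + A) = -2 + ((-2 + 2*A)*(-3) + A) = -2 + ((6 - 6*A) + A) = -2 + (6 - 5*A) = 4 - 5*A)
t - s(1306) = 3679099 - (4 - 5*1306) = 3679099 - (4 - 6530) = 3679099 - 1*(-6526) = 3679099 + 6526 = 3685625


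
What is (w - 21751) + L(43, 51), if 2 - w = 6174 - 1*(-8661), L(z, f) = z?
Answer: -36541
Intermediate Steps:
w = -14833 (w = 2 - (6174 - 1*(-8661)) = 2 - (6174 + 8661) = 2 - 1*14835 = 2 - 14835 = -14833)
(w - 21751) + L(43, 51) = (-14833 - 21751) + 43 = -36584 + 43 = -36541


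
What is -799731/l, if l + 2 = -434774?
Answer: 799731/434776 ≈ 1.8394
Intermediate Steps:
l = -434776 (l = -2 - 434774 = -434776)
-799731/l = -799731/(-434776) = -799731*(-1/434776) = 799731/434776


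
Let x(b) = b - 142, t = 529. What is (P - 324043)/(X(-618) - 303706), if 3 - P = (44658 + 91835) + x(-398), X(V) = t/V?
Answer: 284275674/187690837 ≈ 1.5146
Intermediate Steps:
x(b) = -142 + b
X(V) = 529/V
P = -135950 (P = 3 - ((44658 + 91835) + (-142 - 398)) = 3 - (136493 - 540) = 3 - 1*135953 = 3 - 135953 = -135950)
(P - 324043)/(X(-618) - 303706) = (-135950 - 324043)/(529/(-618) - 303706) = -459993/(529*(-1/618) - 303706) = -459993/(-529/618 - 303706) = -459993/(-187690837/618) = -459993*(-618/187690837) = 284275674/187690837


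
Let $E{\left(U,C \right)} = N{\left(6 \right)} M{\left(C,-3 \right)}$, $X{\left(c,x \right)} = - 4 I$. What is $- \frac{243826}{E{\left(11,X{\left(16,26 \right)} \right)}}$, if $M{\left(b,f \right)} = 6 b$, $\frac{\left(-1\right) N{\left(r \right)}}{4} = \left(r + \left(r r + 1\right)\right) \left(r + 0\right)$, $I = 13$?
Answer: $- \frac{121913}{160992} \approx -0.75726$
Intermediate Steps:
$N{\left(r \right)} = - 4 r \left(1 + r + r^{2}\right)$ ($N{\left(r \right)} = - 4 \left(r + \left(r r + 1\right)\right) \left(r + 0\right) = - 4 \left(r + \left(r^{2} + 1\right)\right) r = - 4 \left(r + \left(1 + r^{2}\right)\right) r = - 4 \left(1 + r + r^{2}\right) r = - 4 r \left(1 + r + r^{2}\right)$)
$X{\left(c,x \right)} = -52$ ($X{\left(c,x \right)} = \left(-4\right) 13 = -52$)
$E{\left(U,C \right)} = - 6192 C$ ($E{\left(U,C \right)} = \left(-4\right) 6 \left(1 + 6 + 6^{2}\right) 6 C = \left(-4\right) 6 \left(1 + 6 + 36\right) 6 C = \left(-4\right) 6 \cdot 43 \cdot 6 C = - 1032 \cdot 6 C = - 6192 C$)
$- \frac{243826}{E{\left(11,X{\left(16,26 \right)} \right)}} = - \frac{243826}{\left(-6192\right) \left(-52\right)} = - \frac{243826}{321984} = \left(-243826\right) \frac{1}{321984} = - \frac{121913}{160992}$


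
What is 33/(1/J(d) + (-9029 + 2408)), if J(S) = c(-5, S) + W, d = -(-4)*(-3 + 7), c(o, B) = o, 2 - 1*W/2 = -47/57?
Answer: -407/81640 ≈ -0.0049853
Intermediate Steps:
W = 322/57 (W = 4 - (-94)/57 = 4 - 2*(-47/57) = 4 + 94/57 = 322/57 ≈ 5.6491)
d = 16 (d = -(-4)*4 = -1*(-16) = 16)
J(S) = 37/57 (J(S) = -5 + 322/57 = 37/57)
33/(1/J(d) + (-9029 + 2408)) = 33/(1/(37/57) + (-9029 + 2408)) = 33/(57/37 - 6621) = 33/(-244920/37) = -37/244920*33 = -407/81640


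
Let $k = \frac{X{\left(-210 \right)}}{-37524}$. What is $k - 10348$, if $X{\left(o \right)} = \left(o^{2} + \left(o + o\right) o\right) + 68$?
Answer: $- \frac{97107680}{9381} \approx -10352.0$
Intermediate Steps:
$X{\left(o \right)} = 68 + 3 o^{2}$ ($X{\left(o \right)} = \left(o^{2} + 2 o o\right) + 68 = \left(o^{2} + 2 o^{2}\right) + 68 = 3 o^{2} + 68 = 68 + 3 o^{2}$)
$k = - \frac{33092}{9381}$ ($k = \frac{68 + 3 \left(-210\right)^{2}}{-37524} = \left(68 + 3 \cdot 44100\right) \left(- \frac{1}{37524}\right) = \left(68 + 132300\right) \left(- \frac{1}{37524}\right) = 132368 \left(- \frac{1}{37524}\right) = - \frac{33092}{9381} \approx -3.5276$)
$k - 10348 = - \frac{33092}{9381} - 10348 = - \frac{97107680}{9381}$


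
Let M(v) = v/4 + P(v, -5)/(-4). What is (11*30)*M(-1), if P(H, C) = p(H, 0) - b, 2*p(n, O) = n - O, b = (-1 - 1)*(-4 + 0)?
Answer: 2475/4 ≈ 618.75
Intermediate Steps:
b = 8 (b = -2*(-4) = 8)
p(n, O) = n/2 - O/2 (p(n, O) = (n - O)/2 = n/2 - O/2)
P(H, C) = -8 + H/2 (P(H, C) = (H/2 - 1/2*0) - 1*8 = (H/2 + 0) - 8 = H/2 - 8 = -8 + H/2)
M(v) = 2 + v/8 (M(v) = v/4 + (-8 + v/2)/(-4) = v*(1/4) + (-8 + v/2)*(-1/4) = v/4 + (2 - v/8) = 2 + v/8)
(11*30)*M(-1) = (11*30)*(2 + (1/8)*(-1)) = 330*(2 - 1/8) = 330*(15/8) = 2475/4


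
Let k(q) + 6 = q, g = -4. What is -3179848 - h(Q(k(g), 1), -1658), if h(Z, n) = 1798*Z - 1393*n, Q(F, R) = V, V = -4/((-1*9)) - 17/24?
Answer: -197602831/36 ≈ -5.4890e+6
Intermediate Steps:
k(q) = -6 + q
V = -19/72 (V = -4/(-9) - 17*1/24 = -4*(-⅑) - 17/24 = 4/9 - 17/24 = -19/72 ≈ -0.26389)
Q(F, R) = -19/72
h(Z, n) = -1393*n + 1798*Z
-3179848 - h(Q(k(g), 1), -1658) = -3179848 - (-1393*(-1658) + 1798*(-19/72)) = -3179848 - (2309594 - 17081/36) = -3179848 - 1*83128303/36 = -3179848 - 83128303/36 = -197602831/36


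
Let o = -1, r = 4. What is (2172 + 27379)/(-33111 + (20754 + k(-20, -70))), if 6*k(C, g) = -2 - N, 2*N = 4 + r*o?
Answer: -88653/37072 ≈ -2.3914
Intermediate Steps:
N = 0 (N = (4 + 4*(-1))/2 = (4 - 4)/2 = (½)*0 = 0)
k(C, g) = -⅓ (k(C, g) = (-2 - 1*0)/6 = (-2 + 0)/6 = (⅙)*(-2) = -⅓)
(2172 + 27379)/(-33111 + (20754 + k(-20, -70))) = (2172 + 27379)/(-33111 + (20754 - ⅓)) = 29551/(-33111 + 62261/3) = 29551/(-37072/3) = 29551*(-3/37072) = -88653/37072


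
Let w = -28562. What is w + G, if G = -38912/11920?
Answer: -21281122/745 ≈ -28565.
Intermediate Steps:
G = -2432/745 (G = -38912*1/11920 = -2432/745 ≈ -3.2644)
w + G = -28562 - 2432/745 = -21281122/745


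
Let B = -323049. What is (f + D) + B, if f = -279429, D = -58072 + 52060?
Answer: -608490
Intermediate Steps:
D = -6012
(f + D) + B = (-279429 - 6012) - 323049 = -285441 - 323049 = -608490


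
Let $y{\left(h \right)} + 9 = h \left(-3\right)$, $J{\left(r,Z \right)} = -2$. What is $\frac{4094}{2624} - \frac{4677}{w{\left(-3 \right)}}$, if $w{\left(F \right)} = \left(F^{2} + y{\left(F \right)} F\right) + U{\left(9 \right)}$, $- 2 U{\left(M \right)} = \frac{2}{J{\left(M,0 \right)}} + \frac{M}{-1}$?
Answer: $- \frac{3053783}{9184} \approx -332.51$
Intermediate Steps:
$y{\left(h \right)} = -9 - 3 h$ ($y{\left(h \right)} = -9 + h \left(-3\right) = -9 - 3 h$)
$U{\left(M \right)} = \frac{1}{2} + \frac{M}{2}$ ($U{\left(M \right)} = - \frac{\frac{2}{-2} + \frac{M}{-1}}{2} = - \frac{2 \left(- \frac{1}{2}\right) + M \left(-1\right)}{2} = - \frac{-1 - M}{2} = \frac{1}{2} + \frac{M}{2}$)
$w{\left(F \right)} = 5 + F^{2} + F \left(-9 - 3 F\right)$ ($w{\left(F \right)} = \left(F^{2} + \left(-9 - 3 F\right) F\right) + \left(\frac{1}{2} + \frac{1}{2} \cdot 9\right) = \left(F^{2} + F \left(-9 - 3 F\right)\right) + \left(\frac{1}{2} + \frac{9}{2}\right) = \left(F^{2} + F \left(-9 - 3 F\right)\right) + 5 = 5 + F^{2} + F \left(-9 - 3 F\right)$)
$\frac{4094}{2624} - \frac{4677}{w{\left(-3 \right)}} = \frac{4094}{2624} - \frac{4677}{5 - -27 - 2 \left(-3\right)^{2}} = 4094 \cdot \frac{1}{2624} - \frac{4677}{5 + 27 - 18} = \frac{2047}{1312} - \frac{4677}{5 + 27 - 18} = \frac{2047}{1312} - \frac{4677}{14} = - \frac{3053783}{9184}$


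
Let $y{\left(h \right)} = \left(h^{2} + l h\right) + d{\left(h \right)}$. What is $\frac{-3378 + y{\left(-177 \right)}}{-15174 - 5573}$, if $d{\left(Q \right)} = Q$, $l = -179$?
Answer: $- \frac{59457}{20747} \approx -2.8658$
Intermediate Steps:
$y{\left(h \right)} = h^{2} - 178 h$ ($y{\left(h \right)} = \left(h^{2} - 179 h\right) + h = h^{2} - 178 h$)
$\frac{-3378 + y{\left(-177 \right)}}{-15174 - 5573} = \frac{-3378 - 177 \left(-178 - 177\right)}{-15174 - 5573} = \frac{-3378 - -62835}{-20747} = \left(-3378 + 62835\right) \left(- \frac{1}{20747}\right) = 59457 \left(- \frac{1}{20747}\right) = - \frac{59457}{20747}$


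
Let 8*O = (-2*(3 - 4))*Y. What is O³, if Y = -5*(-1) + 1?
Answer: 27/8 ≈ 3.3750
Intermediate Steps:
Y = 6 (Y = 5 + 1 = 6)
O = 3/2 (O = (-2*(3 - 4)*6)/8 = (-2*(-1)*6)/8 = (2*6)/8 = (⅛)*12 = 3/2 ≈ 1.5000)
O³ = (3/2)³ = 27/8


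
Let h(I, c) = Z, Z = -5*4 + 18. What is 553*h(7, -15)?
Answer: -1106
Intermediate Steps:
Z = -2 (Z = -20 + 18 = -2)
h(I, c) = -2
553*h(7, -15) = 553*(-2) = -1106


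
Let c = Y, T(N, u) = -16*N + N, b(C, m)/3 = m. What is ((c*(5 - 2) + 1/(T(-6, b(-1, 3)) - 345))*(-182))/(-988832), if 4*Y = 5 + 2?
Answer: 37457/38792640 ≈ 0.00096557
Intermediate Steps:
b(C, m) = 3*m
T(N, u) = -15*N
Y = 7/4 (Y = (5 + 2)/4 = (¼)*7 = 7/4 ≈ 1.7500)
c = 7/4 ≈ 1.7500
((c*(5 - 2) + 1/(T(-6, b(-1, 3)) - 345))*(-182))/(-988832) = ((7*(5 - 2)/4 + 1/(-15*(-6) - 345))*(-182))/(-988832) = (((7/4)*3 + 1/(90 - 345))*(-182))*(-1/988832) = ((21/4 + 1/(-255))*(-182))*(-1/988832) = ((21/4 - 1/255)*(-182))*(-1/988832) = ((5351/1020)*(-182))*(-1/988832) = -486941/510*(-1/988832) = 37457/38792640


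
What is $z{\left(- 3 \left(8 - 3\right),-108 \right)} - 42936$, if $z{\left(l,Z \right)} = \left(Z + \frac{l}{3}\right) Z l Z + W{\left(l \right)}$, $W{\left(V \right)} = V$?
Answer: $19727529$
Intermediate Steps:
$z{\left(l,Z \right)} = l + l Z^{2} \left(Z + \frac{l}{3}\right)$ ($z{\left(l,Z \right)} = \left(Z + \frac{l}{3}\right) Z l Z + l = Z \left(Z + \frac{l}{3}\right) l Z + l = Z l \left(Z + \frac{l}{3}\right) Z + l = l Z^{2} \left(Z + \frac{l}{3}\right) + l = l + l Z^{2} \left(Z + \frac{l}{3}\right)$)
$z{\left(- 3 \left(8 - 3\right),-108 \right)} - 42936 = \frac{- 3 \left(8 - 3\right) \left(3 + 3 \left(-108\right)^{3} + - 3 \left(8 - 3\right) \left(-108\right)^{2}\right)}{3} - 42936 = \frac{\left(-3\right) 5 \left(3 + 3 \left(-1259712\right) + \left(-3\right) 5 \cdot 11664\right)}{3} - 42936 = \frac{1}{3} \left(-15\right) \left(3 - 3779136 - 174960\right) - 42936 = \frac{1}{3} \left(-15\right) \left(-3954093\right) - 42936 = 19770465 - 42936 = 19727529$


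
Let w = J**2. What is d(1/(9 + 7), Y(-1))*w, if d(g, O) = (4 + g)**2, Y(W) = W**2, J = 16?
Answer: 4225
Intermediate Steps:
w = 256 (w = 16**2 = 256)
d(1/(9 + 7), Y(-1))*w = (4 + 1/(9 + 7))**2*256 = (4 + 1/16)**2*256 = (65/16)**2*256 = (4225/256)*256 = 4225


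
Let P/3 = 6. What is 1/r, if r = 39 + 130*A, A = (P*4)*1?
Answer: 1/9399 ≈ 0.00010639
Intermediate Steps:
P = 18 (P = 3*6 = 18)
A = 72 (A = (18*4)*1 = 72*1 = 72)
r = 9399 (r = 39 + 130*72 = 39 + 9360 = 9399)
1/r = 1/9399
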